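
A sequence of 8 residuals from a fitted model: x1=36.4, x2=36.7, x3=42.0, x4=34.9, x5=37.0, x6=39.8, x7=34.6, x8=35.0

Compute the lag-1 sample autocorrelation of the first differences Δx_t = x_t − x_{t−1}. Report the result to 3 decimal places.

-0.528

First differences Δx: 0.3, 5.3, -7.1, 2.1, 2.8, -5.2, 0.4
Mean of differences = -0.2000
Numerator Σ(Δx_t−Δx̄)(Δx_{t+1}−Δx̄) = -62.1700
Denominator Σ(Δx_t−Δx̄)² = 117.7600
r_1(Δx) = -62.1700 / 117.7600 = -0.528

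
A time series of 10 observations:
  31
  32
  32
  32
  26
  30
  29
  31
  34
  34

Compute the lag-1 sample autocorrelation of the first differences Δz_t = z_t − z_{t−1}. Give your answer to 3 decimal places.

First differences Δz: 1, 0, 0, -6, 4, -1, 2, 3, 0
Mean of differences = 0.3333
Numerator Σ(Δz_t−Δz̄)(Δz_{t+1}−Δz̄) = -24.7778
Denominator Σ(Δz_t−Δz̄)² = 66.0000
r_1(Δz) = -24.7778 / 66.0000 = -0.375

-0.375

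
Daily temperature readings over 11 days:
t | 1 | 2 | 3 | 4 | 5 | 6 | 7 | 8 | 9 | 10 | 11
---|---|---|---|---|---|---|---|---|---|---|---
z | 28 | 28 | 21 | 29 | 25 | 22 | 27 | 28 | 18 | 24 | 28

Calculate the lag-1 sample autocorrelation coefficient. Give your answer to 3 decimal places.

-0.271

Mean z̄ = (28 + 28 + 21 + 29 + 25 + 22 + 27 + 28 + 18 + 24 + 28)/11 = 25.2727
Numerator Σ_{t=1}^{10}(z_t−z̄)(z_{t+1}−z̄) = -35.2562
Denominator Σ(z_t−z̄)² = 130.1818
r_1 = -35.2562 / 130.1818 = -0.271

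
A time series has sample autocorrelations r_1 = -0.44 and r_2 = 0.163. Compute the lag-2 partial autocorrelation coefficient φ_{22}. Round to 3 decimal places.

φ_{22} = (r_2 − r_1²) / (1 − r_1²)
r_1² = (-0.44)² = 0.1936
Numerator = 0.163 − 0.1936 = -0.0306; denominator = 1 − 0.1936 = 0.8064
φ_{22} = -0.0306 / 0.8064 = -0.038

-0.038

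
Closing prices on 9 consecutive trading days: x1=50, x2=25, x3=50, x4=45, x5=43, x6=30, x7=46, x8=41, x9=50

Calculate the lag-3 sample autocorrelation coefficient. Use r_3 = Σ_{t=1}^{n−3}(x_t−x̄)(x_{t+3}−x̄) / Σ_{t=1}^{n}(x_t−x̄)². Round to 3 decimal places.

-0.265

Mean x̄ = (50 + 25 + 50 + 45 + 43 + 30 + 46 + 41 + 50)/9 = 42.2222
Σ(x_t−x̄)(x_{t+3}−x̄) = (21.6049) + (-13.3951) + (-95.0617) + (10.4938) + (-0.9506) + (-95.0617) = -172.3704
Denominator Σ(x_t−x̄)² = 651.5556
r_3 = -172.3704 / 651.5556 = -0.265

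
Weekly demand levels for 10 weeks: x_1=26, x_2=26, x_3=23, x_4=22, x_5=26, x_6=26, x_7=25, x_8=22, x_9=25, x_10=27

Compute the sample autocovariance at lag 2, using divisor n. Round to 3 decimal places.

-2.028

Mean x̄ = (26 + 26 + 23 + 22 + 26 + 26 + 25 + 22 + 25 + 27)/10 = 24.8000
Σ_{t=1}^{8}(x_t−x̄)(x_{t+2}−x̄) = -20.2800
γ_2 = -20.2800 / 10 = -2.028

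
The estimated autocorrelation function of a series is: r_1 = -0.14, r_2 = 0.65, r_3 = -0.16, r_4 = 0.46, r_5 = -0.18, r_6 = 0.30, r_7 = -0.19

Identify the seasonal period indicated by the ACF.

The largest autocorrelation is r_2 = 0.65, with weaker echoes at lags 4 (0.46) and 6 (0.30); the remaining lags stay at or below -0.14.
The dominant spike at lag 2 indicates a seasonal period of 2.

2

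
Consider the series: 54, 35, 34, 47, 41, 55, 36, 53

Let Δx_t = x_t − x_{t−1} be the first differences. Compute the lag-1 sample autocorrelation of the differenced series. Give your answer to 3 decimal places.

-0.527

First differences Δx: -19, -1, 13, -6, 14, -19, 17
Mean of differences = -0.1429
Numerator Σ(Δx_t−Δx̄)(Δx_{t+1}−Δx̄) = -744.8776
Denominator Σ(Δx_t−Δx̄)² = 1412.8571
r_1(Δx) = -744.8776 / 1412.8571 = -0.527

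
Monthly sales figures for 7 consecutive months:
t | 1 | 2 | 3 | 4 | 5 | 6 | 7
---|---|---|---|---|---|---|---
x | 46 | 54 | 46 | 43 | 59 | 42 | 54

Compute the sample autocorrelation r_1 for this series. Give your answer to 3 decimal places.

-0.700

Mean x̄ = (46 + 54 + 46 + 43 + 59 + 42 + 54)/7 = 49.1429
Deviations from mean: -3.1429, 4.8571, -3.1429, -6.1429, 9.8571, -7.1429, 4.8571
Σ(x_t−x̄)(x_{t+1}−x̄) = (-15.2653) + (-15.2653) + (19.3061) + (-60.5510) + (-70.4082) + (-34.6939) = -176.8776
Denominator Σ(x_t−x̄)² = 252.8571
r_1 = -176.8776 / 252.8571 = -0.700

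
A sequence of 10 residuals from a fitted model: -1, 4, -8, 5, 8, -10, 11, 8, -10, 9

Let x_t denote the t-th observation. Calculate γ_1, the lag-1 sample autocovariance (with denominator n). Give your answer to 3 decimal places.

Mean x̄ = (-1 + 4 − 8 + 5 + 8 − 10 + 11 + 8 − 10 + 9)/10 = 1.6000
Σ_{t=1}^{9}(x_t−x̄)(x_{t+1}−x̄) = -323.3600
γ_1 = -323.3600 / 10 = -32.336

-32.336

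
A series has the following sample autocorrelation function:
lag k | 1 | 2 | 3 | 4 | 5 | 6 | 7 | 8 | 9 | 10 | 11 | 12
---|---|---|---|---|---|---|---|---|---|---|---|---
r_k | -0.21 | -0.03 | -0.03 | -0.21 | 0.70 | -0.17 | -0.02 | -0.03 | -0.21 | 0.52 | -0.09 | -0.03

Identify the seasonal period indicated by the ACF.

5

The largest autocorrelation is r_5 = 0.70, with a weaker echo at lag 10 (0.52); the remaining lags stay at or below -0.02.
The dominant spike at lag 5 indicates a seasonal period of 5.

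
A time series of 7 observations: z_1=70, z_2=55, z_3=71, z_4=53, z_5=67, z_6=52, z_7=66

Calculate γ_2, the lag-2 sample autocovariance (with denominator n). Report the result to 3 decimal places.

41.429

Mean z̄ = (70 + 55 + 71 + 53 + 67 + 52 + 66)/7 = 62.0000
Σ_{t=1}^{5}(z_t−z̄)(z_{t+2}−z̄) = 290.0000
γ_2 = 290.0000 / 7 = 41.429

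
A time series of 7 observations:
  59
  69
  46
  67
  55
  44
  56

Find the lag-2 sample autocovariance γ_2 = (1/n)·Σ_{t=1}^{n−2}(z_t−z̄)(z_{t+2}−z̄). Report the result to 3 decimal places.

-1.379

Mean z̄ = (59 + 69 + 46 + 67 + 55 + 44 + 56)/7 = 56.5714
Σ_{t=1}^{5}(z_t−z̄)(z_{t+2}−z̄) = -9.6531
γ_2 = -9.6531 / 7 = -1.379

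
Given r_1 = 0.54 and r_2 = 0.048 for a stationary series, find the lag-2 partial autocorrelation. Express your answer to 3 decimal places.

φ_{22} = (r_2 − r_1²) / (1 − r_1²)
r_1² = (0.54)² = 0.2916
Numerator = 0.048 − 0.2916 = -0.2436; denominator = 1 − 0.2916 = 0.7084
φ_{22} = -0.2436 / 0.7084 = -0.344

-0.344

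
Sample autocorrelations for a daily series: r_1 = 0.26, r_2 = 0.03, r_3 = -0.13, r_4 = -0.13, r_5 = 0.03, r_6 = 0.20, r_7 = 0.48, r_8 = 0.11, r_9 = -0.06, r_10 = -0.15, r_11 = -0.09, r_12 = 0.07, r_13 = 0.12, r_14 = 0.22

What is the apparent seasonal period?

The largest autocorrelation is r_7 = 0.48; the remaining lags stay at or below 0.26. The elevated value at lag 1 (0.26), dropping to 0.03 at lag 2, reflects decaying short-term dependence rather than seasonality.
The dominant spike at lag 7 indicates a seasonal period of 7.

7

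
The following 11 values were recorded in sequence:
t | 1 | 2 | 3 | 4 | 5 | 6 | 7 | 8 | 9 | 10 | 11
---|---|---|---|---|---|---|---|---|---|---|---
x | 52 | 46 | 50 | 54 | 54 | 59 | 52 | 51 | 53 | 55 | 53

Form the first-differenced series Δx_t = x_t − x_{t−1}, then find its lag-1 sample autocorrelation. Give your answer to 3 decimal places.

First differences Δx: -6, 4, 4, 0, 5, -7, -1, 2, 2, -2
Mean of differences = 0.1000
Numerator Σ(Δx_t−Δx̄)(Δx_{t+1}−Δx̄) = -38.9100
Denominator Σ(Δx_t−Δx̄)² = 154.9000
r_1(Δx) = -38.9100 / 154.9000 = -0.251

-0.251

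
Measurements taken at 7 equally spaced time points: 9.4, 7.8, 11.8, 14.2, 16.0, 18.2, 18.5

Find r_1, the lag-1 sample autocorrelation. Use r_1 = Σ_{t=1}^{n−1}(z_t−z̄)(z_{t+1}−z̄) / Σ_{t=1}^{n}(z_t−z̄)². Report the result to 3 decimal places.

0.650

Mean z̄ = (9.4 + 7.8 + 11.8 + 14.2 + 16.0 + 18.2 + 18.5)/7 = 13.7000
Numerator Σ_{t=1}^{6}(z_t−z̄)(z_{t+1}−z̄) = 68.7300
Denominator Σ(z_t−z̄)² = 105.7400
r_1 = 68.7300 / 105.7400 = 0.650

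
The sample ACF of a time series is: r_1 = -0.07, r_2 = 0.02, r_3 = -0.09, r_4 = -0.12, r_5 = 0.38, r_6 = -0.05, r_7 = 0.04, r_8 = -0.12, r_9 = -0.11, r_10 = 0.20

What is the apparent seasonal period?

5

The largest autocorrelation is r_5 = 0.38, with a weaker echo at lag 10 (0.20); the remaining lags stay at or below 0.04.
The dominant spike at lag 5 indicates a seasonal period of 5.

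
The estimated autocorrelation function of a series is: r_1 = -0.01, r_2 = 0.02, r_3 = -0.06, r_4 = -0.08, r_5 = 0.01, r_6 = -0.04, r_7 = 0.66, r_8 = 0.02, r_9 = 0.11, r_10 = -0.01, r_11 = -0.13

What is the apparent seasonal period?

7

The largest autocorrelation is r_7 = 0.66; the remaining lags stay at or below 0.11.
The dominant spike at lag 7 indicates a seasonal period of 7.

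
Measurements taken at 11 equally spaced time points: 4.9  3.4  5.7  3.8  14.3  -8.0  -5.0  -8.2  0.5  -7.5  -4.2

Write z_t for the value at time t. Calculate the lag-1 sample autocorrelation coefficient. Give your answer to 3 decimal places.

Mean z̄ = (4.9 + 3.4 + 5.7 + 3.8 + 14.3 − 8.0 − 5.0 − 8.2 + 0.5 − 7.5 − 4.2)/11 = -0.0273
Numerator Σ_{t=1}^{10}(z_t−z̄)(z_{t+1}−z̄) = 102.2620
Denominator Σ(z_t−z̄)² = 517.3618
r_1 = 102.2620 / 517.3618 = 0.198

0.198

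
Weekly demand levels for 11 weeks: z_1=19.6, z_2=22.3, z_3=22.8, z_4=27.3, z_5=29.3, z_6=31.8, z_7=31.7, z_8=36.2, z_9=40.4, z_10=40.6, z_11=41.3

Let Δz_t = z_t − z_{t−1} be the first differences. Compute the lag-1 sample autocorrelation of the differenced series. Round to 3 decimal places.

First differences Δz: 2.7, 0.5, 4.5, 2.0, 2.5, -0.1, 4.5, 4.2, 0.2, 0.7
Mean of differences = 2.1700
Numerator Σ(Δz_t−Δz̄)(Δz_{t+1}−Δz̄) = -7.6399
Denominator Σ(Δz_t−Δz̄)² = 29.3810
r_1(Δz) = -7.6399 / 29.3810 = -0.260

-0.260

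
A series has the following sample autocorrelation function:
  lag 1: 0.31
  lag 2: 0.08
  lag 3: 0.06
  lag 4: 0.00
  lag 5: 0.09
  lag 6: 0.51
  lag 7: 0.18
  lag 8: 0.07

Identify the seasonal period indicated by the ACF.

6

The largest autocorrelation is r_6 = 0.51; the remaining lags stay at or below 0.31. The elevated value at lag 1 (0.31), dropping to 0.08 at lag 2, reflects decaying short-term dependence rather than seasonality.
The dominant spike at lag 6 indicates a seasonal period of 6.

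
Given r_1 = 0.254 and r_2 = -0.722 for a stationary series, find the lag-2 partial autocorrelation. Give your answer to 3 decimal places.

-0.841

φ_{22} = (r_2 − r_1²) / (1 − r_1²)
r_1² = (0.254)² = 0.064516
Numerator = -0.722 − 0.0645 = -0.7865; denominator = 1 − 0.0645 = 0.9355
φ_{22} = -0.7865 / 0.9355 = -0.841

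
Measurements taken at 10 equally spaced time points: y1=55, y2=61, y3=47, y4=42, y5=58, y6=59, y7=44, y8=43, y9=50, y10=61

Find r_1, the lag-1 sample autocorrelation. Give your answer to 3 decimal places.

Mean ȳ = (55 + 61 + 47 + 42 + 58 + 59 + 44 + 43 + 50 + 61)/10 = 52.0000
Numerator Σ_{t=1}^{9}(y_t−ȳ)(y_{t+1}−ȳ) = 30.0000
Denominator Σ(y_t−ȳ)² = 530.0000
r_1 = 30.0000 / 530.0000 = 0.057

0.057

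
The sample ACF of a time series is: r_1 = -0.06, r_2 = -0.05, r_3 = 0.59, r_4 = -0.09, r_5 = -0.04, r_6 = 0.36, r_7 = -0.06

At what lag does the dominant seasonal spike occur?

3

The largest autocorrelation is r_3 = 0.59, with a weaker echo at lag 6 (0.36); the remaining lags stay at or below -0.04.
The dominant spike at lag 3 indicates a seasonal period of 3.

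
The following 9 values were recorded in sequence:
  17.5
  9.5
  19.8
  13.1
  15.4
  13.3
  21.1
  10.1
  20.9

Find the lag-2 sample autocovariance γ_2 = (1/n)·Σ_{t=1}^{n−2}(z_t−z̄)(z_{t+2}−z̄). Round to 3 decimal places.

Mean z̄ = (17.5 + 9.5 + 19.8 + 13.1 + 15.4 + 13.3 + 21.1 + 10.1 + 20.9)/9 = 15.6333
Σ_{t=1}^{7}(z_t−z̄)(z_{t+2}−z̄) = 68.6811
γ_2 = 68.6811 / 9 = 7.631

7.631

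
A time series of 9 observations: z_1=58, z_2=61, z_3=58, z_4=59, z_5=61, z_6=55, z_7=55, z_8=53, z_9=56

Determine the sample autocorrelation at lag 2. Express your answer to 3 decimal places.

0.158

Mean z̄ = (58 + 61 + 58 + 59 + 61 + 55 + 55 + 53 + 56)/9 = 57.3333
Numerator Σ_{t=1}^{7}(z_t−z̄)(z_{t+2}−z̄) = 9.7778
Denominator Σ(z_t−z̄)² = 62.0000
r_2 = 9.7778 / 62.0000 = 0.158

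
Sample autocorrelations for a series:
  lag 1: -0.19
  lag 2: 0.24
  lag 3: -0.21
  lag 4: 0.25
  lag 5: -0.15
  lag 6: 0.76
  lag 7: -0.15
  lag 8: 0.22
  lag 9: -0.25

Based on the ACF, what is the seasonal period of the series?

6

The largest autocorrelation is r_6 = 0.76; the remaining lags stay at or below 0.25.
The dominant spike at lag 6 indicates a seasonal period of 6.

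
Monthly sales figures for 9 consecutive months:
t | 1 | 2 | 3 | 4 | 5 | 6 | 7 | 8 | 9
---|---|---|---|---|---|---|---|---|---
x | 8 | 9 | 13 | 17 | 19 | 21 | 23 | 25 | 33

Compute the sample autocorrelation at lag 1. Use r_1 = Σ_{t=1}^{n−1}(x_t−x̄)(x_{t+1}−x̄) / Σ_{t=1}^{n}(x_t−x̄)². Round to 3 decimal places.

Mean x̄ = (8 + 9 + 13 + 17 + 19 + 21 + 23 + 25 + 33)/9 = 18.6667
Numerator Σ_{t=1}^{8}(x_t−x̄)(x_{t+1}−x̄) = 295.8889
Denominator Σ(x_t−x̄)² = 512.0000
r_1 = 295.8889 / 512.0000 = 0.578

0.578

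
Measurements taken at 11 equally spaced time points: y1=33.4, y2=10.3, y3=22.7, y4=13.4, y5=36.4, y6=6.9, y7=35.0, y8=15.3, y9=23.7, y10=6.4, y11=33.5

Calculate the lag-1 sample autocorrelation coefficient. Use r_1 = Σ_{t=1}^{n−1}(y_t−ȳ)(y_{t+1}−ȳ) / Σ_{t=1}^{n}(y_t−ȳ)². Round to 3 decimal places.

-0.733

Mean ȳ = (33.4 + 10.3 + 22.7 + 13.4 + 36.4 + 6.9 + 35.0 + 15.3 + 23.7 + 6.4 + 33.5)/11 = 21.5455
Numerator Σ_{t=1}^{10}(y_t−ȳ)(y_{t+1}−ȳ) = -1002.4684
Denominator Σ(y_t−ȳ)² = 1366.7873
r_1 = -1002.4684 / 1366.7873 = -0.733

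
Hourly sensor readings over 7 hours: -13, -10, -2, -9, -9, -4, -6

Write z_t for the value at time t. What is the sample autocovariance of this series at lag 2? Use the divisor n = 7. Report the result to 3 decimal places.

-6.012

Mean z̄ = (-13 − 10 − 2 − 9 − 9 − 4 − 6)/7 = -7.5714
Deviations: -5.4286, -2.4286, 5.5714, -1.4286, -1.4286, 3.5714, 1.5714
Σ_{t=1}^{5}(z_t−z̄)(z_{t+2}−z̄) = -42.0816
γ_2 = -42.0816 / 7 = -6.012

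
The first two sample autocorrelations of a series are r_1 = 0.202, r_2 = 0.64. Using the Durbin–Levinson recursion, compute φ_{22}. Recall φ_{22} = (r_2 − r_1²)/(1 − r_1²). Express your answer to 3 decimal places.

φ_{22} = (r_2 − r_1²) / (1 − r_1²)
r_1² = (0.202)² = 0.040804
Numerator = 0.64 − 0.0408 = 0.5992; denominator = 1 − 0.0408 = 0.9592
φ_{22} = 0.5992 / 0.9592 = 0.625

0.625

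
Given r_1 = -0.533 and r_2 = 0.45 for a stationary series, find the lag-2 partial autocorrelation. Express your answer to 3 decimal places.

φ_{22} = (r_2 − r_1²) / (1 − r_1²)
r_1² = (-0.533)² = 0.284089
Numerator = 0.45 − 0.2841 = 0.1659; denominator = 1 − 0.2841 = 0.7159
φ_{22} = 0.1659 / 0.7159 = 0.232

0.232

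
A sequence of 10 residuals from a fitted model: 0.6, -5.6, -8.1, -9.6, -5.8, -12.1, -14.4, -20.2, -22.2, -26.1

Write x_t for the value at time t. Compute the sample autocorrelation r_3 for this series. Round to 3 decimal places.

Mean x̄ = (0.6 − 5.6 − 8.1 − 9.6 − 5.8 − 12.1 − 14.4 − 20.2 − 22.2 − 26.1)/10 = -12.3500
Numerator Σ_{t=1}^{7}(x_t−x̄)(x_{t+3}−x̄) = 49.5575
Denominator Σ(x_t−x̄)² = 633.7650
r_3 = 49.5575 / 633.7650 = 0.078

0.078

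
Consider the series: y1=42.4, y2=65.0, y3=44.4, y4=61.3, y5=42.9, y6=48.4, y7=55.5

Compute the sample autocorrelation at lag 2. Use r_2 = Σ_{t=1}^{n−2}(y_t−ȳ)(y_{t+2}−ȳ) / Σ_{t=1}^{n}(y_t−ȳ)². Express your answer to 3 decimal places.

0.377

Mean ȳ = (42.4 + 65.0 + 44.4 + 61.3 + 42.9 + 48.4 + 55.5)/7 = 51.4143
Deviations from mean: -9.0143, 13.5857, -7.0143, 9.8857, -8.5143, -3.0143, 4.0857
Σ(y_t−ȳ)(y_{t+2}−ȳ) = (63.2288) + (134.3045) + (59.7216) + (-29.7984) + (-34.7869) = 192.6696
Denominator Σ(y_t−ȳ)² = 511.0286
r_2 = 192.6696 / 511.0286 = 0.377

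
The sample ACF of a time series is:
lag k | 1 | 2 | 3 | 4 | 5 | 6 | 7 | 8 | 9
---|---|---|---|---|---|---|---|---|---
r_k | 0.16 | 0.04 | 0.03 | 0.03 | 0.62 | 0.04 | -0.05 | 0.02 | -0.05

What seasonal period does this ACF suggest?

5

The largest autocorrelation is r_5 = 0.62; the remaining lags stay at or below 0.16.
The dominant spike at lag 5 indicates a seasonal period of 5.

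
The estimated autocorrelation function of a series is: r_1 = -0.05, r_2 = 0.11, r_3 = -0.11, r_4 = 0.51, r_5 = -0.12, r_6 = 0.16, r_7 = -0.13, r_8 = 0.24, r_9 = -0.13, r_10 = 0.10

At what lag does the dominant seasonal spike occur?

The largest autocorrelation is r_4 = 0.51, with a weaker echo at lag 8 (0.24); the remaining lags stay at or below 0.16.
The dominant spike at lag 4 indicates a seasonal period of 4.

4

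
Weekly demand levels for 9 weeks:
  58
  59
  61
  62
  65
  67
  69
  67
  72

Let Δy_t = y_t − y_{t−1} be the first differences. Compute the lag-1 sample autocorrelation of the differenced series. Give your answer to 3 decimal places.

First differences Δy: 1, 2, 1, 3, 2, 2, -2, 5
Mean of differences = 1.7500
Numerator Σ(Δy_t−Δȳ)(Δy_{t+1}−Δȳ) = -14.0625
Denominator Σ(Δy_t−Δȳ)² = 27.5000
r_1(Δy) = -14.0625 / 27.5000 = -0.511

-0.511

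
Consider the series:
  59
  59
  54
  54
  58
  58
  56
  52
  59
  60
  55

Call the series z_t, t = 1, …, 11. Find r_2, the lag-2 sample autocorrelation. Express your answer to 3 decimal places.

Mean z̄ = (59 + 59 + 54 + 54 + 58 + 58 + 56 + 52 + 59 + 60 + 55)/11 = 56.7273
Numerator Σ_{t=1}^{9}(z_t−z̄)(z_{t+2}−z̄) = -47.3306
Denominator Σ(z_t−z̄)² = 70.1818
r_2 = -47.3306 / 70.1818 = -0.674

-0.674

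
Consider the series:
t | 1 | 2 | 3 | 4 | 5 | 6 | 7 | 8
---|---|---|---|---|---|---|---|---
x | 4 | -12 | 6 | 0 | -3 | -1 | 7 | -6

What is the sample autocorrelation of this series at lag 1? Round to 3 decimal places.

Mean x̄ = (4 − 12 + 6 + 0 − 3 − 1 + 7 − 6)/8 = -0.6250
Deviations from mean: 4.6250, -11.3750, 6.6250, 0.6250, -2.3750, -0.3750, 7.6250, -5.3750
Σ(x_t−x̄)(x_{t+1}−x̄) = (-52.6094) + (-75.3594) + (4.1406) + (-1.4844) + (0.8906) + (-2.8594) + (-40.9844) = -168.2656
Denominator Σ(x_t−x̄)² = 287.8750
r_1 = -168.2656 / 287.8750 = -0.585

-0.585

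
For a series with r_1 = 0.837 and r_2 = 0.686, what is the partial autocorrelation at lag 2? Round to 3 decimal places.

-0.049

φ_{22} = (r_2 − r_1²) / (1 − r_1²)
r_1² = (0.837)² = 0.700569
Numerator = 0.686 − 0.7006 = -0.0146; denominator = 1 − 0.7006 = 0.2994
φ_{22} = -0.0146 / 0.2994 = -0.049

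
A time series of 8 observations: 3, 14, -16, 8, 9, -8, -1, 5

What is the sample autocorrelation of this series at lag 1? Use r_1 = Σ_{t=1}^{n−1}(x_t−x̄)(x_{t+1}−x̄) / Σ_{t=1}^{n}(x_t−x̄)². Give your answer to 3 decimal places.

-0.477

Mean x̄ = (3 + 14 − 16 + 8 + 9 − 8 − 1 + 5)/8 = 1.7500
Deviations from mean: 1.2500, 12.2500, -17.7500, 6.2500, 7.2500, -9.7500, -2.7500, 3.2500
Σ(x_t−x̄)(x_{t+1}−x̄) = (15.3125) + (-217.4375) + (-110.9375) + (45.3125) + (-70.6875) + (26.8125) + (-8.9375) = -320.5625
Denominator Σ(x_t−x̄)² = 671.5000
r_1 = -320.5625 / 671.5000 = -0.477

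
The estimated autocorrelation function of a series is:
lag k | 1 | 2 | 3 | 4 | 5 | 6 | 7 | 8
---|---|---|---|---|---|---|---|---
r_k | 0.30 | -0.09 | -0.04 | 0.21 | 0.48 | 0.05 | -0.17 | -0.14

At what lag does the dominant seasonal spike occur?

The largest autocorrelation is r_5 = 0.48; the remaining lags stay at or below 0.30.
The dominant spike at lag 5 indicates a seasonal period of 5.

5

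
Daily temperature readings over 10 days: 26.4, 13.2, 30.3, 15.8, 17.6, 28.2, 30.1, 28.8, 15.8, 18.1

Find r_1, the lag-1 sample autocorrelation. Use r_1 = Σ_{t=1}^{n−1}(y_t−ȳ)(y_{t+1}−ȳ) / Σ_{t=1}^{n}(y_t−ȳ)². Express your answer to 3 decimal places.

Mean ȳ = (26.4 + 13.2 + 30.3 + 15.8 + 17.6 + 28.2 + 30.1 + 28.8 + 15.8 + 18.1)/10 = 22.4300
Numerator Σ_{t=1}^{9}(y_t−ȳ)(y_{t+1}−ȳ) = -77.7189
Denominator Σ(y_t−ȳ)² = 425.5810
r_1 = -77.7189 / 425.5810 = -0.183

-0.183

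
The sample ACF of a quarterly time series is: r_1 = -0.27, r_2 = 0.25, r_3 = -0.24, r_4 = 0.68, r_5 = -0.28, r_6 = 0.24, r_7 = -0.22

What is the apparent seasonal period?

The largest autocorrelation is r_4 = 0.68; the remaining lags stay at or below 0.25.
The dominant spike at lag 4 indicates a seasonal period of 4.

4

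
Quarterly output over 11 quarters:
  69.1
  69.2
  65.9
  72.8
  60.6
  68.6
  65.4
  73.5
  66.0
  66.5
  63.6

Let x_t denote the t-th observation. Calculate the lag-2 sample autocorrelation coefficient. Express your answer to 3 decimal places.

Mean x̄ = (69.1 + 69.2 + 65.9 + 72.8 + 60.6 + 68.6 + 65.4 + 73.5 + 66.0 + 66.5 + 63.6)/11 = 67.3818
Numerator Σ_{t=1}^{9}(x_t−x̄)(x_{t+2}−x̄) = 47.4175
Denominator Σ(x_t−x̄)² = 143.6364
r_2 = 47.4175 / 143.6364 = 0.330

0.330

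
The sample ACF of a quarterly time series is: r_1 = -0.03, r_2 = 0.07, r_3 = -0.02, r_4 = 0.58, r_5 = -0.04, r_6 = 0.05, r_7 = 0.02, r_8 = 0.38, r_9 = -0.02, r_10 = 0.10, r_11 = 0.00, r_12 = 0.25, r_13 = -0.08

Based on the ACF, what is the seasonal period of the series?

4

The largest autocorrelation is r_4 = 0.58, with weaker echoes at lags 8 (0.38) and 12 (0.25); the remaining lags stay at or below 0.10.
The dominant spike at lag 4 indicates a seasonal period of 4.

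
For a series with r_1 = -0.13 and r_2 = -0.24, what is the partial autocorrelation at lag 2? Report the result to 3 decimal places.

-0.261

φ_{22} = (r_2 − r_1²) / (1 − r_1²)
r_1² = (-0.13)² = 0.0169
Numerator = -0.24 − 0.0169 = -0.2569; denominator = 1 − 0.0169 = 0.9831
φ_{22} = -0.2569 / 0.9831 = -0.261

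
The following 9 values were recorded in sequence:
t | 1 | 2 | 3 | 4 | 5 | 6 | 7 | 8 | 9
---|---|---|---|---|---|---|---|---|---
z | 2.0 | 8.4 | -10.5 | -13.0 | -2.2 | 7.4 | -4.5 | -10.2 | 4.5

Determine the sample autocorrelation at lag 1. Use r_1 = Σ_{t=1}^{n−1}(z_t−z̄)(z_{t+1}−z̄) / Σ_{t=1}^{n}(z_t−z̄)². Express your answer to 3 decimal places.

-0.018

Mean z̄ = (2.0 + 8.4 − 10.5 − 13.0 − 2.2 + 7.4 − 4.5 − 10.2 + 4.5)/9 = -2.0111
Numerator Σ_{t=1}^{8}(z_t−z̄)(z_{t+1}−z̄) = -9.3979
Denominator Σ(z_t−z̄)² = 521.5489
r_1 = -9.3979 / 521.5489 = -0.018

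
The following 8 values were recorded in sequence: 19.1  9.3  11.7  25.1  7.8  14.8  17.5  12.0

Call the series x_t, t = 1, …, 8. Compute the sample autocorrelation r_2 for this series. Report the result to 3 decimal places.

Mean x̄ = (19.1 + 9.3 + 11.7 + 25.1 + 7.8 + 14.8 + 17.5 + 12.0)/8 = 14.6625
Deviations from mean: 4.4375, -5.3625, -2.9625, 10.4375, -6.8625, 0.1375, 2.8375, -2.6625
Σ(x_t−x̄)(x_{t+2}−x̄) = (-13.1461) + (-55.9711) + (20.3302) + (1.4352) + (-19.4723) + (-0.3661) = -67.1903
Denominator Σ(x_t−x̄)² = 228.4188
r_2 = -67.1903 / 228.4188 = -0.294

-0.294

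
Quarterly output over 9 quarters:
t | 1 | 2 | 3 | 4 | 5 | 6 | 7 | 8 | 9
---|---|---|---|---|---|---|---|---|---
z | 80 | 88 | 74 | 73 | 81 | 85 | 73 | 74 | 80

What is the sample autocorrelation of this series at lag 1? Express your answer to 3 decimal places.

Mean z̄ = (80 + 88 + 74 + 73 + 81 + 85 + 73 + 74 + 80)/9 = 78.6667
Numerator Σ_{t=1}^{8}(z_t−z̄)(z_{t+1}−z̄) = -18.7778
Denominator Σ(z_t−z̄)² = 244.0000
r_1 = -18.7778 / 244.0000 = -0.077

-0.077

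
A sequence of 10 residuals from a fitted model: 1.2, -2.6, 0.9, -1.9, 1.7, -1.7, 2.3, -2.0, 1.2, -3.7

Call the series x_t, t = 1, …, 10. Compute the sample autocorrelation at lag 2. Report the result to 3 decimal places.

0.676

Mean x̄ = (1.2 − 2.6 + 0.9 − 1.9 + 1.7 − 1.7 + 2.3 − 2.0 + 1.2 − 3.7)/10 = -0.4600
Numerator Σ_{t=1}^{8}(x_t−x̄)(x_{t+2}−x̄) = 27.5048
Denominator Σ(x_t−x̄)² = 40.7040
r_2 = 27.5048 / 40.7040 = 0.676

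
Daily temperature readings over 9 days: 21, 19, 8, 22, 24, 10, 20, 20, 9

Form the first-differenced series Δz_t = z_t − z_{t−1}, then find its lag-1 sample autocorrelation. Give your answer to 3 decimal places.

First differences Δz: -2, -11, 14, 2, -14, 10, 0, -11
Mean of differences = -1.5000
Numerator Σ(Δz_t−Δz̄)(Δz_{t+1}−Δz̄) = -272.7500
Denominator Σ(Δz_t−Δz̄)² = 724.0000
r_1(Δz) = -272.7500 / 724.0000 = -0.377

-0.377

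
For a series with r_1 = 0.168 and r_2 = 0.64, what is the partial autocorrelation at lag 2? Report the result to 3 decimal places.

φ_{22} = (r_2 − r_1²) / (1 − r_1²)
r_1² = (0.168)² = 0.028224
Numerator = 0.64 − 0.0282 = 0.6118; denominator = 1 − 0.0282 = 0.9718
φ_{22} = 0.6118 / 0.9718 = 0.630

0.630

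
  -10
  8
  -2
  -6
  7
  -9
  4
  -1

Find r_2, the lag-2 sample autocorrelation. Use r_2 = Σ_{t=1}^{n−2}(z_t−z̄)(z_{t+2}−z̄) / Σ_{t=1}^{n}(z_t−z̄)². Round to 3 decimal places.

Mean z̄ = (-10 + 8 − 2 − 6 + 7 − 9 + 4 − 1)/8 = -1.1250
Deviations from mean: -8.8750, 9.1250, -0.8750, -4.8750, 8.1250, -7.8750, 5.1250, 0.1250
Numerator Σ_{t=1}^{6}(z_t−z̄)(z_{t+2}−z̄) = 35.2188
Denominator Σ(z_t−z̄)² = 340.8750
r_2 = 35.2188 / 340.8750 = 0.103

0.103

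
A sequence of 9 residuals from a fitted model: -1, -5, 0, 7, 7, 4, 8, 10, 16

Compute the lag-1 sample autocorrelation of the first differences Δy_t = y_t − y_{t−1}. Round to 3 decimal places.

First differences Δy: -4, 5, 7, 0, -3, 4, 2, 6
Mean of differences = 2.1250
Numerator Σ(Δy_t−Δȳ)(Δy_{t+1}−Δȳ) = -13.3906
Denominator Σ(Δy_t−Δȳ)² = 118.8750
r_1(Δy) = -13.3906 / 118.8750 = -0.113

-0.113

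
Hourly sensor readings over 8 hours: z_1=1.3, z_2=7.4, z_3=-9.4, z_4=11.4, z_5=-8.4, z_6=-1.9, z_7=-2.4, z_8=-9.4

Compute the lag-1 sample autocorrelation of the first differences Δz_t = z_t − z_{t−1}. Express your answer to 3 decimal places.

First differences Δz: 6.1, -16.8, 20.8, -19.8, 6.5, -0.5, -7.0
Mean of differences = -1.5286
Numerator Σ(Δz_t−Δz̄)(Δz_{t+1}−Δz̄) = -1009.5265
Denominator Σ(Δz_t−Δz̄)² = 1219.2743
r_1(Δz) = -1009.5265 / 1219.2743 = -0.828

-0.828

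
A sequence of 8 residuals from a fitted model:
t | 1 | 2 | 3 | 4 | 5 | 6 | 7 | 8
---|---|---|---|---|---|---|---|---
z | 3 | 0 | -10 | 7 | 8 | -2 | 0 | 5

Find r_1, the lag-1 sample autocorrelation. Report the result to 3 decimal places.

Mean z̄ = (3 + 0 − 10 + 7 + 8 − 2 + 0 + 5)/8 = 1.3750
Deviations from mean: 1.6250, -1.3750, -11.3750, 5.6250, 6.6250, -3.3750, -1.3750, 3.6250
Numerator Σ_{t=1}^{7}(z_t−z̄)(z_{t+1}−z̄) = -36.0156
Denominator Σ(z_t−z̄)² = 235.8750
r_1 = -36.0156 / 235.8750 = -0.153

-0.153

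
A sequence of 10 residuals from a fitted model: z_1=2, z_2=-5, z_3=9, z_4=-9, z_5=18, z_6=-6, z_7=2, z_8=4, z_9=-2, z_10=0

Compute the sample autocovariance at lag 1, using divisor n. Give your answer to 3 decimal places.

Mean z̄ = (2 − 5 + 9 − 9 + 18 − 6 + 2 + 4 − 2 + 0)/10 = 1.3000
Σ_{t=1}^{9}(z_t−z̄)(z_{t+1}−z̄) = -433.9900
γ_1 = -433.9900 / 10 = -43.399

-43.399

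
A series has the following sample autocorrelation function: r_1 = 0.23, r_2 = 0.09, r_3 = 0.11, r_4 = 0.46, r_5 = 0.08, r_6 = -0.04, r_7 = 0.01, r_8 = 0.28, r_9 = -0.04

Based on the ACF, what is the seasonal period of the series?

The largest autocorrelation is r_4 = 0.46, with a weaker echo at lag 8 (0.28); the remaining lags stay at or below 0.23. The elevated value at lag 1 (0.23), dropping to 0.09 at lag 2, reflects decaying short-term dependence rather than seasonality.
The dominant spike at lag 4 indicates a seasonal period of 4.

4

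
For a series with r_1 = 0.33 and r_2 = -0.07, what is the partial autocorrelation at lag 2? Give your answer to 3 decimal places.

φ_{22} = (r_2 − r_1²) / (1 − r_1²)
r_1² = (0.33)² = 0.1089
Numerator = -0.07 − 0.1089 = -0.1789; denominator = 1 − 0.1089 = 0.8911
φ_{22} = -0.1789 / 0.8911 = -0.201

-0.201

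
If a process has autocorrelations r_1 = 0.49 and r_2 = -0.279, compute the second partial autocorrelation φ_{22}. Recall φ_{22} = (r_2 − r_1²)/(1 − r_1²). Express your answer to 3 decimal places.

φ_{22} = (r_2 − r_1²) / (1 − r_1²)
r_1² = (0.49)² = 0.2401
Numerator = -0.279 − 0.2401 = -0.5191; denominator = 1 − 0.2401 = 0.7599
φ_{22} = -0.5191 / 0.7599 = -0.683

-0.683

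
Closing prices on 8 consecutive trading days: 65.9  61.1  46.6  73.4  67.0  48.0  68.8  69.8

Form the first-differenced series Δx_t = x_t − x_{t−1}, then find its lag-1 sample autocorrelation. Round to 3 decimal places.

-0.419

First differences Δx: -4.8, -14.5, 26.8, -6.4, -19.0, 20.8, 1.0
Mean of differences = 0.5571
Numerator Σ(Δx_t−Δx̄)(Δx_{t+1}−Δx̄) = -747.9204
Denominator Σ(Δx_t−Δx̄)² = 1784.9571
r_1(Δx) = -747.9204 / 1784.9571 = -0.419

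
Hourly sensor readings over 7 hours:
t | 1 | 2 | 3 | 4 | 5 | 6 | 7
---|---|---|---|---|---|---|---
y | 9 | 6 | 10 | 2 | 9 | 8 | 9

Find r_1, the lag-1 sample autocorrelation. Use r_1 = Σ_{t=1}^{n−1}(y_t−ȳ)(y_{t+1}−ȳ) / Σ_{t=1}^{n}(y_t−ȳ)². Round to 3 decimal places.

-0.576

Mean ȳ = (9 + 6 + 10 + 2 + 9 + 8 + 9)/7 = 7.5714
Deviations from mean: 1.4286, -1.5714, 2.4286, -5.5714, 1.4286, 0.4286, 1.4286
Σ(y_t−ȳ)(y_{t+1}−ȳ) = (-2.2449) + (-3.8163) + (-13.5306) + (-7.9592) + (0.6122) + (0.6122) = -26.3265
Denominator Σ(y_t−ȳ)² = 45.7143
r_1 = -26.3265 / 45.7143 = -0.576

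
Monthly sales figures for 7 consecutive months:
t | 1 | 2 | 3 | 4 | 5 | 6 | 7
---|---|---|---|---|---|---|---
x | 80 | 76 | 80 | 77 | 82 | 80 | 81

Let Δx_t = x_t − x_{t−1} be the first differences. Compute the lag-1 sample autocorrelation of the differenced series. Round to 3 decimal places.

First differences Δx: -4, 4, -3, 5, -2, 1
Mean of differences = 0.1667
Numerator Σ(Δx_t−Δx̄)(Δx_{t+1}−Δx̄) = -55.6944
Denominator Σ(Δx_t−Δx̄)² = 70.8333
r_1(Δx) = -55.6944 / 70.8333 = -0.786

-0.786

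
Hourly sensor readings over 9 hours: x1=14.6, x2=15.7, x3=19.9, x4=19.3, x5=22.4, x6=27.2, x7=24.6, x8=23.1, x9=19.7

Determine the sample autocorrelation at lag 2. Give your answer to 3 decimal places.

0.148

Mean x̄ = (14.6 + 15.7 + 19.9 + 19.3 + 22.4 + 27.2 + 24.6 + 23.1 + 19.7)/9 = 20.7222
Σ(x_t−x̄)(x_{t+2}−x̄) = (5.0338) + (7.1427) + (-1.3795) + (-9.2128) + (6.5060) + (15.4027) + (-3.9640) = 19.5290
Denominator Σ(x_t−x̄)² = 131.9156
r_2 = 19.5290 / 131.9156 = 0.148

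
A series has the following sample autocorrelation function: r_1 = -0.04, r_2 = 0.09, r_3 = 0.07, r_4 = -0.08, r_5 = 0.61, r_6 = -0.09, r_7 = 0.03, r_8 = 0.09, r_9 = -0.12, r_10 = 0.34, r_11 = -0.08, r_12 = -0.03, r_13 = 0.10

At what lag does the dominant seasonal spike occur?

The largest autocorrelation is r_5 = 0.61, with a weaker echo at lag 10 (0.34); the remaining lags stay at or below 0.10.
The dominant spike at lag 5 indicates a seasonal period of 5.

5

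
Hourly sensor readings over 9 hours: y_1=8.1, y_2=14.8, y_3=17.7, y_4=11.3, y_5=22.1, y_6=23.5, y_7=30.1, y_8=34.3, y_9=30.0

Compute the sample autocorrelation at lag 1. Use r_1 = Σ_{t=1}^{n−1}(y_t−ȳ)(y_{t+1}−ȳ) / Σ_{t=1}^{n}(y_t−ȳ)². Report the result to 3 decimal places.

0.587

Mean ȳ = (8.1 + 14.8 + 17.7 + 11.3 + 22.1 + 23.5 + 30.1 + 34.3 + 30.0)/9 = 21.3222
Numerator Σ_{t=1}^{8}(y_t−ȳ)(y_{t+1}−ȳ) = 385.7151
Denominator Σ(y_t−ȳ)² = 657.0556
r_1 = 385.7151 / 657.0556 = 0.587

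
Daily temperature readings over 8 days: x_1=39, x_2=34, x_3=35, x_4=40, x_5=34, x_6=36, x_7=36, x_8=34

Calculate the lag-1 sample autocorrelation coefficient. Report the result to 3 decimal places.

Mean x̄ = (39 + 34 + 35 + 40 + 34 + 36 + 36 + 34)/8 = 36.0000
Deviations from mean: 3.0000, -2.0000, -1.0000, 4.0000, -2.0000, 0.0000, 0.0000, -2.0000
Σ(x_t−x̄)(x_{t+1}−x̄) = (-6.0000) + (2.0000) + (-4.0000) + (-8.0000) + (0.0000) + (0.0000) + (0.0000) = -16.0000
Denominator Σ(x_t−x̄)² = 38.0000
r_1 = -16.0000 / 38.0000 = -0.421

-0.421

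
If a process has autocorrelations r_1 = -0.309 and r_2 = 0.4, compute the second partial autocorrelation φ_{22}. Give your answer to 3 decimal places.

φ_{22} = (r_2 − r_1²) / (1 − r_1²)
r_1² = (-0.309)² = 0.095481
Numerator = 0.4 − 0.0955 = 0.3045; denominator = 1 − 0.0955 = 0.9045
φ_{22} = 0.3045 / 0.9045 = 0.337

0.337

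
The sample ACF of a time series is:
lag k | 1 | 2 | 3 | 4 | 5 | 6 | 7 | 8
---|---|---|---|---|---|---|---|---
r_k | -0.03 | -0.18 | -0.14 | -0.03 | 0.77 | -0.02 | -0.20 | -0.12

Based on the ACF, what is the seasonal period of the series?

The largest autocorrelation is r_5 = 0.77; the remaining lags stay at or below -0.02.
The dominant spike at lag 5 indicates a seasonal period of 5.

5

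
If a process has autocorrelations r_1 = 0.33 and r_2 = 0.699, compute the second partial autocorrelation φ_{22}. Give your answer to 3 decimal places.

0.662

φ_{22} = (r_2 − r_1²) / (1 − r_1²)
r_1² = (0.33)² = 0.1089
Numerator = 0.699 − 0.1089 = 0.5901; denominator = 1 − 0.1089 = 0.8911
φ_{22} = 0.5901 / 0.8911 = 0.662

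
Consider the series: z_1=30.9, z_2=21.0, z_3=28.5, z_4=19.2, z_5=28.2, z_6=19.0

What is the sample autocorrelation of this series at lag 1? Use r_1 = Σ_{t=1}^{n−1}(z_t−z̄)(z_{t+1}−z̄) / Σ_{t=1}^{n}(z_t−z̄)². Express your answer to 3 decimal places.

-0.691

Mean z̄ = (30.9 + 21.0 + 28.5 + 19.2 + 28.2 + 19.0)/6 = 24.4667
Deviations from mean: 6.4333, -3.4667, 4.0333, -5.2667, 3.7333, -5.4667
Σ(z_t−z̄)(z_{t+1}−z̄) = (-22.3022) + (-13.9822) + (-21.2422) + (-19.6622) + (-20.4089) = -97.5978
Denominator Σ(z_t−z̄)² = 141.2333
r_1 = -97.5978 / 141.2333 = -0.691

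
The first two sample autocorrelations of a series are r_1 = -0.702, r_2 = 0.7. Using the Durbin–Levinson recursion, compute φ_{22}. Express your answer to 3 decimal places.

0.409

φ_{22} = (r_2 − r_1²) / (1 − r_1²)
r_1² = (-0.702)² = 0.492804
Numerator = 0.7 − 0.4928 = 0.2072; denominator = 1 − 0.4928 = 0.5072
φ_{22} = 0.2072 / 0.5072 = 0.409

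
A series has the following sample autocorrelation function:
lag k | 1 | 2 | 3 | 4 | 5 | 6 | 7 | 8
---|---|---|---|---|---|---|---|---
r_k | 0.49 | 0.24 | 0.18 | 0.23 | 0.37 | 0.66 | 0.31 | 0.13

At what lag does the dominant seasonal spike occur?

The largest autocorrelation is r_6 = 0.66; the remaining lags stay at or below 0.49. The elevated value at lag 1 (0.49), dropping to 0.24 at lag 2, reflects decaying short-term dependence rather than seasonality.
The dominant spike at lag 6 indicates a seasonal period of 6.

6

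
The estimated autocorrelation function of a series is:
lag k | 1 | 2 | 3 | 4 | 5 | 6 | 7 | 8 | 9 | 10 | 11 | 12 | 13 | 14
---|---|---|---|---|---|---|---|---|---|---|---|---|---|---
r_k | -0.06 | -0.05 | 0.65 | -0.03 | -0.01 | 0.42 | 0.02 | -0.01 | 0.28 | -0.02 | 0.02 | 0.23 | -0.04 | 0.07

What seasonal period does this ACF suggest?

3

The largest autocorrelation is r_3 = 0.65, with weaker echoes at lags 6 (0.42), 9 (0.28) and 12 (0.23); the remaining lags stay at or below 0.07.
The dominant spike at lag 3 indicates a seasonal period of 3.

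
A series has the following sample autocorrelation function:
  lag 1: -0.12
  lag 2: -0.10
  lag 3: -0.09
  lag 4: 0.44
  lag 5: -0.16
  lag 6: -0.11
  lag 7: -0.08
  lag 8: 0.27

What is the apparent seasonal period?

4

The largest autocorrelation is r_4 = 0.44, with a weaker echo at lag 8 (0.27); the remaining lags stay at or below -0.08.
The dominant spike at lag 4 indicates a seasonal period of 4.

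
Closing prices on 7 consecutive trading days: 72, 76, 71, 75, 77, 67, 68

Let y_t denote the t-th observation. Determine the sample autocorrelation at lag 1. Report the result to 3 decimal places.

Mean ȳ = (72 + 76 + 71 + 75 + 77 + 67 + 68)/7 = 72.2857
Deviations from mean: -0.2857, 3.7143, -1.2857, 2.7143, 4.7143, -5.2857, -4.2857
Σ(y_t−ȳ)(y_{t+1}−ȳ) = (-1.0612) + (-4.7755) + (-3.4898) + (12.7959) + (-24.9184) + (22.6531) = 1.2041
Denominator Σ(y_t−ȳ)² = 91.4286
r_1 = 1.2041 / 91.4286 = 0.013

0.013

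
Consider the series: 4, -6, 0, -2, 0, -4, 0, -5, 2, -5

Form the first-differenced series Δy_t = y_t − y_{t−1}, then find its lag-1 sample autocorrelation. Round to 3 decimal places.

First differences Δy: -10, 6, -2, 2, -4, 4, -5, 7, -7
Mean of differences = -1.0000
Numerator Σ(Δy_t−Δȳ)(Δy_{t+1}−Δȳ) = -197.0000
Denominator Σ(Δy_t−Δȳ)² = 290.0000
r_1(Δy) = -197.0000 / 290.0000 = -0.679

-0.679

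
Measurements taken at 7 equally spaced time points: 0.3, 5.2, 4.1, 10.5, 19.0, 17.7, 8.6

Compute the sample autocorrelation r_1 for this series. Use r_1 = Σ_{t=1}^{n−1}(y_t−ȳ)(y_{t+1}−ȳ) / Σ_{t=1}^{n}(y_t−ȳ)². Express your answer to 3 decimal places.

0.476

Mean ȳ = (0.3 + 5.2 + 4.1 + 10.5 + 19.0 + 17.7 + 8.6)/7 = 9.3429
Deviations from mean: -9.0429, -4.1429, -5.2429, 1.1571, 9.6571, 8.3571, -0.7429
Numerator Σ_{t=1}^{6}(y_t−ȳ)(y_{t+1}−ȳ) = 138.7896
Denominator Σ(y_t−ȳ)² = 291.4171
r_1 = 138.7896 / 291.4171 = 0.476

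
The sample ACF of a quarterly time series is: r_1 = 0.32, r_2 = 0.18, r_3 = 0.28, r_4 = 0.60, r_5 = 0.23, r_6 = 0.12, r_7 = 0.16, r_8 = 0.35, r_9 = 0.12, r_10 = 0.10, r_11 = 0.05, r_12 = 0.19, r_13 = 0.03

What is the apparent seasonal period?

The largest autocorrelation is r_4 = 0.60, with a weaker echo at lag 8 (0.35); the remaining lags stay at or below 0.32. The elevated value at lag 1 (0.32), dropping to 0.18 at lag 2, reflects decaying short-term dependence rather than seasonality.
The dominant spike at lag 4 indicates a seasonal period of 4.

4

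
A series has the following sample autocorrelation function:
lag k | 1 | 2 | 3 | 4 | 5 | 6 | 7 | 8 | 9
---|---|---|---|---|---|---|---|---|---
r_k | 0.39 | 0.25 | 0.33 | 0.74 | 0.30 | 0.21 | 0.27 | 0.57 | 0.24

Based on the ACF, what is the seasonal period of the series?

4

The largest autocorrelation is r_4 = 0.74, with a weaker echo at lag 8 (0.57); the remaining lags stay at or below 0.39. The elevated value at lag 1 (0.39), dropping to 0.25 at lag 2, reflects decaying short-term dependence rather than seasonality.
The dominant spike at lag 4 indicates a seasonal period of 4.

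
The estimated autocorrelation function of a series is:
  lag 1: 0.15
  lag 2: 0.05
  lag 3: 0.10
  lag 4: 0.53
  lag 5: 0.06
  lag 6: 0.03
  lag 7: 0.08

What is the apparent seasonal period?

The largest autocorrelation is r_4 = 0.53; the remaining lags stay at or below 0.15.
The dominant spike at lag 4 indicates a seasonal period of 4.

4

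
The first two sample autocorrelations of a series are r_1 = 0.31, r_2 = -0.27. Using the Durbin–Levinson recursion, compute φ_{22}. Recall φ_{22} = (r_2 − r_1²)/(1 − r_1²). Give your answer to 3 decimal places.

φ_{22} = (r_2 − r_1²) / (1 − r_1²)
r_1² = (0.31)² = 0.0961
Numerator = -0.27 − 0.0961 = -0.3661; denominator = 1 − 0.0961 = 0.9039
φ_{22} = -0.3661 / 0.9039 = -0.405

-0.405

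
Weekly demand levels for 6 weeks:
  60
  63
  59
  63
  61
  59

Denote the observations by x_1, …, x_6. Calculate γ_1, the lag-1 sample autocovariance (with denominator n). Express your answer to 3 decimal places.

-1.616

Mean x̄ = (60 + 63 + 59 + 63 + 61 + 59)/6 = 60.8333
Deviations: -0.8333, 2.1667, -1.8333, 2.1667, 0.1667, -1.8333
Σ_{t=1}^{5}(x_t−x̄)(x_{t+1}−x̄) = -9.6944
γ_1 = -9.6944 / 6 = -1.616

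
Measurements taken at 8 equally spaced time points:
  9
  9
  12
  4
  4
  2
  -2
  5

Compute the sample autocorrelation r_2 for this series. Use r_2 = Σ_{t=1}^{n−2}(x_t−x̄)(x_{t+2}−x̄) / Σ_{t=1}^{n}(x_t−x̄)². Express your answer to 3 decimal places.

Mean x̄ = (9 + 9 + 12 + 4 + 4 + 2 − 2 + 5)/8 = 5.3750
Deviations from mean: 3.6250, 3.6250, 6.6250, -1.3750, -1.3750, -3.3750, -7.3750, -0.3750
Numerator Σ_{t=1}^{6}(x_t−x̄)(x_{t+2}−x̄) = 25.9688
Denominator Σ(x_t−x̄)² = 139.8750
r_2 = 25.9688 / 139.8750 = 0.186

0.186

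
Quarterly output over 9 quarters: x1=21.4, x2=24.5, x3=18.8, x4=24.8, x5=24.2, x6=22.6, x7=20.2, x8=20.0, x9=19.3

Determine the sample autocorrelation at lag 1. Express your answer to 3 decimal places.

-0.065

Mean x̄ = (21.4 + 24.5 + 18.8 + 24.8 + 24.2 + 22.6 + 20.2 + 20.0 + 19.3)/9 = 21.7556
Numerator Σ_{t=1}^{8}(x_t−x̄)(x_{t+1}−x̄) = -2.8509
Denominator Σ(x_t−x̄)² = 43.8822
r_1 = -2.8509 / 43.8822 = -0.065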